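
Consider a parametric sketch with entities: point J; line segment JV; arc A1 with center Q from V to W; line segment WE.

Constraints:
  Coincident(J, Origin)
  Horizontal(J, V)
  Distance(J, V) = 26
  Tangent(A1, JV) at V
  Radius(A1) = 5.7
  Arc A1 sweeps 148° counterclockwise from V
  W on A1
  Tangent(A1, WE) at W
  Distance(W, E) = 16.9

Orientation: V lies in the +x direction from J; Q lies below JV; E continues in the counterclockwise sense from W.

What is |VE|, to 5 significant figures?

22.534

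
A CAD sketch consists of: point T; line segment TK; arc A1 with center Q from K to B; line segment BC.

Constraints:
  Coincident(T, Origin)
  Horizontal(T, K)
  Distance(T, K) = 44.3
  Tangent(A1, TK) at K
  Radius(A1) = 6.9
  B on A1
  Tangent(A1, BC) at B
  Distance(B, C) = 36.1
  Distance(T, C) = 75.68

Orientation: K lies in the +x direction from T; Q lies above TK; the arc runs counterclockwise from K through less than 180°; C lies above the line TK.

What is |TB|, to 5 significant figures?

50.637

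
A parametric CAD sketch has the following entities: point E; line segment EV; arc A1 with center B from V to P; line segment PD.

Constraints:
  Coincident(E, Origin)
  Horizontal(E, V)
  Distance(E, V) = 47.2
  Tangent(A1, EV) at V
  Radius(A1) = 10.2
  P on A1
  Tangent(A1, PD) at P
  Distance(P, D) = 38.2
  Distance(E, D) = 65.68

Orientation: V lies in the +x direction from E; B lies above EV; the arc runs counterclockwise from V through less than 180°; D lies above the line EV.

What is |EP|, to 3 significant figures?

58.4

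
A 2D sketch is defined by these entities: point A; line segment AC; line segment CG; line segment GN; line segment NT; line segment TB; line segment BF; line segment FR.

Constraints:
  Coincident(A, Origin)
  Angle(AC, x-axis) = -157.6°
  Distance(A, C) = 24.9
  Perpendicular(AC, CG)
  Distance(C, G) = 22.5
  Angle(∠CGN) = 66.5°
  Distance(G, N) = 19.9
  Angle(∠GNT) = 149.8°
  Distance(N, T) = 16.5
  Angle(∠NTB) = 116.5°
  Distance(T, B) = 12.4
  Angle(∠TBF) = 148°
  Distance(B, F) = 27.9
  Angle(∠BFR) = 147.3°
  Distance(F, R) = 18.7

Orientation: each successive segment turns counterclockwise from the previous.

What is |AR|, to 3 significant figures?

50.9

A is at the origin; AC runs at -157.6° with length 24.9, so C = (-23.0, -9.49). AC is perpendicular to CG, so CG runs at -67.6°; with |CG| = 22.5, G = (-14.4, -30.3). ∠CGN = 66.5° gives GN at 45.9° from the x-axis; with |GN| = 19.9, N = (-0.598, -16.0). ∠GNT = 149.8° gives NT at 76.1° from the x-axis; with |NT| = 16.5, T = (3.37, 0.0166). ∠NTB = 116.5° gives TB at 140° from the x-axis; with |TB| = 12.4, B = (-6.08, 8.05). ∠TBF = 148.0° gives BF at 172° from the x-axis; with |BF| = 27.9, F = (-33.7, 12.1). ∠BFR = 147.3° gives FR at -156° from the x-axis; with |FR| = 18.7, R = (-50.7, 4.43). Then |AR| = |R − A| = 50.9.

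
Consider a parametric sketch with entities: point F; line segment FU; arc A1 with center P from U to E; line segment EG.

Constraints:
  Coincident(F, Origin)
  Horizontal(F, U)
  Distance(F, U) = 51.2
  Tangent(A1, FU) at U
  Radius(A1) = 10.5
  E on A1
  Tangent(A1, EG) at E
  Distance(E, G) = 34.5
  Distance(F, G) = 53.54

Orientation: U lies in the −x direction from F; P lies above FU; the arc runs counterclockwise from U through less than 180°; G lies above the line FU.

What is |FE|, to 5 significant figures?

41.768

Checks: |PE| = 10.50 ✓; ∠(PE, EG) = 90.00° ✓; |EG| = 34.50 ✓; |FG| = 53.54 ✓.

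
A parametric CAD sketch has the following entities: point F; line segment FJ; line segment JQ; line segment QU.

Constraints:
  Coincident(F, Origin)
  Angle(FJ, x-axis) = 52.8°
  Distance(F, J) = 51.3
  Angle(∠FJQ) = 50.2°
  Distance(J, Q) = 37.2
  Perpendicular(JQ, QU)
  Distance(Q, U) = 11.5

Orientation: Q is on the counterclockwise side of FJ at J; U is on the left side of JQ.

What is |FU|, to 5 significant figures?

28.252

F is at the origin; FJ runs at 52.8° with length 51.3, so J = 51.3·(cos 52.8°, sin 52.8°) = (31.016, 40.862). ∠FJQ = 50.2°, so JQ runs at 52.8° + (180° − 50.2°) = 182.60° from the x-axis; with |JQ| = 37.2, Q = J + 37.2·(cos 182.60°, sin 182.60°) = (-6.1458, 39.174). JQ is perpendicular to QU; with |QU| = 11.5 on the left of JQ, U = Q + 11.5·(0.045363, -0.99897) = (-5.6241, 27.686). Then |FU| = |U − F| = 28.252.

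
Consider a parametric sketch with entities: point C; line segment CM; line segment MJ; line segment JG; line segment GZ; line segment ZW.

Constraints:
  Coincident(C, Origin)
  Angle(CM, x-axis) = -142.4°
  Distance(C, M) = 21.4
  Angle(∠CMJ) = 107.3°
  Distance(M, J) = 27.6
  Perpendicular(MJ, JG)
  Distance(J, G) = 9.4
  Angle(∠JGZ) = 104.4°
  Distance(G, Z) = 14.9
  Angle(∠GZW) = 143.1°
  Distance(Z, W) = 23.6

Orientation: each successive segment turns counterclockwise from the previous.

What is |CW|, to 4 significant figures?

16.51

C is at the origin; CM runs at -142.4° with length 21.4, so M = (-16.95, -13.06). ∠CMJ = 107.3° gives MJ at -69.70° from the x-axis; with |MJ| = 27.6, J = (-7.380, -38.94). MJ ⟂ JG, so JG runs at 20.30°; with |JG| = 9.4, G = (1.437, -35.68). ∠JGZ = 104.4° gives GZ at 95.90° from the x-axis; with |GZ| = 14.9, Z = (-0.09503, -20.86). ∠GZW = 143.1° gives ZW at 132.8° from the x-axis; with |ZW| = 23.6, W = (-16.13, -3.545). Then |CW| = |W − C| = 16.51.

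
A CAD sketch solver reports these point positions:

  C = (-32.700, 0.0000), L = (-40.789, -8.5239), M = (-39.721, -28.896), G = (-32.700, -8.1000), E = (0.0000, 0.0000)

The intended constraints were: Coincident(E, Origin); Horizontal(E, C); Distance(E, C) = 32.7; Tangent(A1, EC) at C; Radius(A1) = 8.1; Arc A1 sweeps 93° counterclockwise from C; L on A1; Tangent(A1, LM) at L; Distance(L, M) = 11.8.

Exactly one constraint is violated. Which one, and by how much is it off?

Distance(L, M) = 11.8 — off by 8.60.

E = (0.00, 0.00) ✓; E.y = 0.00, C.y = 0.00 ✓; |EC| = 32.70 ✓; ∠(GC, CE) = 90.00° ✓; |GC| = 8.100 ✓; bearing(G→L) − bearing(G→C) = 93.00° ✓; |GL| = 8.100 ✓; ∠(GL, LM) = 90.00° ✓; |LM| = 20.40 ✗.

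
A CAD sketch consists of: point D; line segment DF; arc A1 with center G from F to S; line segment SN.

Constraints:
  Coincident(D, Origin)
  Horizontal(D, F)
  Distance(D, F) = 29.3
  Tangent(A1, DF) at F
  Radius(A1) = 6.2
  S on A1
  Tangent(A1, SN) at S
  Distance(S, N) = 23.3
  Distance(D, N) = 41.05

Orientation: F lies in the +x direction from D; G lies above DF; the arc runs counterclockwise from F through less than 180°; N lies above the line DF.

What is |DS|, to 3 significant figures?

36.1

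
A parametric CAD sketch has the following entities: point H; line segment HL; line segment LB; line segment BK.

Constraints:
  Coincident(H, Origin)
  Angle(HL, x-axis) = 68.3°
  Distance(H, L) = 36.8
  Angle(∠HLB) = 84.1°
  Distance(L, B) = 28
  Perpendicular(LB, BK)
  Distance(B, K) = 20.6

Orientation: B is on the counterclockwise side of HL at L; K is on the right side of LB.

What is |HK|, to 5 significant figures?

62.120

H is at the origin; HL runs at 68.3° with length 36.8, so L = 36.8·(cos 68.3°, sin 68.3°) = (13.607, 34.192). ∠HLB = 84.1°, so LB runs at 68.3° + (180° − 84.1°) = 164.20° from the x-axis; with |LB| = 28.0, B = L + 28.0·(cos 164.20°, sin 164.20°) = (-13.335, 41.816). The perpendicularity gives BK at right angles to LB; with |BK| = 20.6 on the right of LB, K = B + 20.6·(0.27228, 0.96222) = (-7.7265, 61.638). Then |HK| = |K − H| = 62.120.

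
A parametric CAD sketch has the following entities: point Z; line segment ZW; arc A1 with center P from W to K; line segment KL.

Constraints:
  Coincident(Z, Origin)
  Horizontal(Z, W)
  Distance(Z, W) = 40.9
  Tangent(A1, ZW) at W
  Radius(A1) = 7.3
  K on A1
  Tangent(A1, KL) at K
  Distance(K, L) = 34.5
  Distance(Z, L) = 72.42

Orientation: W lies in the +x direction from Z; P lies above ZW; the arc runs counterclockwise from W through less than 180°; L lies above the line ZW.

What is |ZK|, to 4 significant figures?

47.44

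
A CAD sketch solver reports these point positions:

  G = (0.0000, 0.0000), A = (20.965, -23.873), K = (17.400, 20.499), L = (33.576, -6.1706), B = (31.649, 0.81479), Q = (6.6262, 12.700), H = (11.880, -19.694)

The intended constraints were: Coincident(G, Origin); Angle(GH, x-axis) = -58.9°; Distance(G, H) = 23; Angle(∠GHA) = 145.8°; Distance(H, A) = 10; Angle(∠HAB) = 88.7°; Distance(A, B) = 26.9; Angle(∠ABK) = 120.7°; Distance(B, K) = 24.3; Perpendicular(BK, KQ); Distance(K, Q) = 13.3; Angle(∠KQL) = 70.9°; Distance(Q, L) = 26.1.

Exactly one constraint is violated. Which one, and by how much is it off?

Distance(Q, L) = 26.1 — off by 6.80.

G = (0.00, 0.00) ✓; GH at -58.90° ✓; |GH| = 23.00 ✓; ∠GHA = 145.8° ✓; |HA| = 10.00 ✓; ∠HAB = 88.70° ✓; |AB| = 26.90 ✓; ∠ABK = 120.7° ✓; |BK| = 24.30 ✓; ∠(BK, KQ) = 90.00° ✓; |KQ| = 13.30 ✓; ∠KQL = 70.90° ✓; |QL| = 32.90 ✗.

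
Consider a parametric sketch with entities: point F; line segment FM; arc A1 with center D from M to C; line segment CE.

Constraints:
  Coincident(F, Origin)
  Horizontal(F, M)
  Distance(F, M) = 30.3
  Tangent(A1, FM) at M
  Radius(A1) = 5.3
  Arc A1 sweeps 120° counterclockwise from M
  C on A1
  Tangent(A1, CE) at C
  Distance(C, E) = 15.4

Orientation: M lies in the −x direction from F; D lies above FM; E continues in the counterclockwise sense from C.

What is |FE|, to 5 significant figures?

39.615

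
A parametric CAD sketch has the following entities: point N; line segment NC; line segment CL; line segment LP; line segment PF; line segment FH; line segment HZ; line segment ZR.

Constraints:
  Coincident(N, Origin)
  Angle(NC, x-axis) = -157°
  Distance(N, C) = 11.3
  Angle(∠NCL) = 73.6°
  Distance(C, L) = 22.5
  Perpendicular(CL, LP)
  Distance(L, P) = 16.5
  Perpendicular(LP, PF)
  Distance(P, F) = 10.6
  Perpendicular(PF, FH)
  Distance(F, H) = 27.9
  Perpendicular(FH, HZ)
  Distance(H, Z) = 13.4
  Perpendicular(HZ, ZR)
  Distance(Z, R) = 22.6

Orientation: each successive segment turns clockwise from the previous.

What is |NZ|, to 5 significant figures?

31.360

PF ⟂ FH, so FH runs at -173.40°; with |FH| = 27.9, H = (-23.094, 6.0956). The perpendicularity gives HZ at right angles to FH, so HZ runs at 96.600°; with |HZ| = 13.4, Z = (-24.634, 19.407). Then |NZ| = |Z − N| = 31.360.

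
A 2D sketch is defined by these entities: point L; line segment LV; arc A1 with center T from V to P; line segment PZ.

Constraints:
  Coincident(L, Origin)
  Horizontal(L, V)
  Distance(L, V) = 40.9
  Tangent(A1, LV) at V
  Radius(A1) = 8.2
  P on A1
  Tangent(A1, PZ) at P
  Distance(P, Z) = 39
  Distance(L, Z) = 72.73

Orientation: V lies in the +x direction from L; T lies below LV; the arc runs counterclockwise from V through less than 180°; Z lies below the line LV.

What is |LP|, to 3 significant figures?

36.7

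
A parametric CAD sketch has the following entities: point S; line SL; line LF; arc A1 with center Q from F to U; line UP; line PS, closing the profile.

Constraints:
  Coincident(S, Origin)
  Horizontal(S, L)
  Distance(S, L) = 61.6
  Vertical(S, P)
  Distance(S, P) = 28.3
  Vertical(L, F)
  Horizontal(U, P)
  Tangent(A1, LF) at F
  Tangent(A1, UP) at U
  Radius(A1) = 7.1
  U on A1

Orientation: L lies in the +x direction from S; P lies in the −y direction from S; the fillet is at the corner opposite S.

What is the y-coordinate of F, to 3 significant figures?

-21.2

The virtual corner opposite S is at (61.6, -28.3). The tangent condition forces QF to be normal to LF and A1 meets UP tangentially, so QU is at right angles to UP, with radius 7.1, so the center Q sits 7.1 in from both sides at Q = (54.5, -21.2). That places the tangent points at F = (61.6, -21.2) on LF and U = (54.5, -28.3) on UP. So F.y = -21.2.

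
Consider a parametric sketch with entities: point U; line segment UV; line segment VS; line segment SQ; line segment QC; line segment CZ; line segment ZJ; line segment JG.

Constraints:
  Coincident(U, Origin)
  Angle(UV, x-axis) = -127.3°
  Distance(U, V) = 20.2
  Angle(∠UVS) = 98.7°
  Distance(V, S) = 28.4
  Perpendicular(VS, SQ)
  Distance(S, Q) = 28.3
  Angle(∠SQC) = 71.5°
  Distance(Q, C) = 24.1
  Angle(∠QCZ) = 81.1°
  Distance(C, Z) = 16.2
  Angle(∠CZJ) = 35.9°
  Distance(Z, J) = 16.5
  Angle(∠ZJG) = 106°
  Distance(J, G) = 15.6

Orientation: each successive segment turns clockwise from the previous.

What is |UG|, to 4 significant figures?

10.06

U is at the origin; UV runs at -127.3° with length 20.2, so V = (-12.24, -16.07). ∠UVS = 98.7° gives VS at 151.4° from the x-axis; with |VS| = 28.4, S = (-37.18, -2.474). VS is perpendicular to SQ, so SQ runs at 61.40°; with |SQ| = 28.3, Q = (-23.63, 22.37). ∠SQC = 71.5° gives QC at -47.10° from the x-axis; with |QC| = 24.1, C = (-7.223, 4.719). ∠QCZ = 81.1° gives CZ at -146.0° from the x-axis; with |CZ| = 16.2, Z = (-20.65, -4.340). ∠CZJ = 35.9° gives ZJ at 69.90° from the x-axis; with |ZJ| = 16.5, J = (-14.98, 11.16). ∠ZJG = 106.0° gives JG at -4.100° from the x-axis; with |JG| = 15.6, G = (0.5767, 10.04). Then |UG| = |G − U| = 10.06.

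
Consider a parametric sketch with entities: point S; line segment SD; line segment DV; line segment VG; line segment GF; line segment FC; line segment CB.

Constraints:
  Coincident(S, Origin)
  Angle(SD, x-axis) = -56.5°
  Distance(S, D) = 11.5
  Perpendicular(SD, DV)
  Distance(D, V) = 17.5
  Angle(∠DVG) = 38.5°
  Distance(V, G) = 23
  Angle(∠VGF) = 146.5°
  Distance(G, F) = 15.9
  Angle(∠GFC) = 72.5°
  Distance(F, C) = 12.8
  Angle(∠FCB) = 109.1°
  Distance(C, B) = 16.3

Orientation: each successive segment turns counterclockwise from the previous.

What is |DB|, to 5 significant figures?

2.9425

S is at the origin; SD runs at -56.5° with length 11.5, so D = (6.3473, -9.5897). The perpendicularity gives DV at right angles to SD, so DV runs at 33.500°; with |DV| = 17.5, V = (20.940, 0.069210). ∠DVG = 38.5° gives VG at 175.00° from the x-axis; with |VG| = 23.0, G = (-1.9722, 2.0738). ∠VGF = 146.5° gives GF at -151.50° from the x-axis; with |GF| = 15.9, F = (-15.945, -5.5130). ∠GFC = 72.5° gives FC at -44.000° from the x-axis; with |FC| = 12.8, C = (-6.7378, -14.405). ∠FCB = 109.1° gives CB at 26.900° from the x-axis; with |CB| = 16.3, B = (7.7985, -7.0300). Then |DB| = |B − D| = 2.9425.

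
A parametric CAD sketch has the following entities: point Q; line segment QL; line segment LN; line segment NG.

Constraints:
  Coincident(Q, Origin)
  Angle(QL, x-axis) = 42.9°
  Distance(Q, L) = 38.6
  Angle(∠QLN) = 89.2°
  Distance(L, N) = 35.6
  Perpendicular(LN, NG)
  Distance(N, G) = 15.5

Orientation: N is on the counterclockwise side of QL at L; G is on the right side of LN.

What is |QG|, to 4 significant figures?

64.46

Q is at the origin; QL runs at 42.9° with length 38.6, so L = 38.6·(cos 42.9°, sin 42.9°) = (28.28, 26.28). ∠QLN = 89.2°, so LN runs at 42.9° + (180° − 89.2°) = 133.7° from the x-axis; with |LN| = 35.6, N = L + 35.6·(cos 133.7°, sin 133.7°) = (3.681, 52.01). LN ⟂ NG; with |NG| = 15.5 on the right of LN, G = N + 15.5·(0.7230, 0.6909) = (14.89, 62.72). Then |QG| = |G − Q| = 64.46.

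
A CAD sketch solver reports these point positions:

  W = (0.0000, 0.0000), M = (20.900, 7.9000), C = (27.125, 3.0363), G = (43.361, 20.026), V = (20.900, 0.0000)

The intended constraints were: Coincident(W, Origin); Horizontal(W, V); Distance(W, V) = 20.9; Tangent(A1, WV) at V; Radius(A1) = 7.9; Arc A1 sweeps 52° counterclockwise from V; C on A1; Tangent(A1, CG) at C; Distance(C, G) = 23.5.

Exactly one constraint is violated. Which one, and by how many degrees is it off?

Tangent(A1, CG) at C — off by 5.70°.

W = (0.00, 0.00) ✓; W.y = 0.00, V.y = 0.00 ✓; |WV| = 20.90 ✓; ∠(MV, VW) = 90.00° ✓; |MV| = 7.900 ✓; bearing(M→C) − bearing(M→V) = 52.00° ✓; |MC| = 7.900 ✓; ∠(MC, CG) = 95.70° ✗; |CG| = 23.50 ✓.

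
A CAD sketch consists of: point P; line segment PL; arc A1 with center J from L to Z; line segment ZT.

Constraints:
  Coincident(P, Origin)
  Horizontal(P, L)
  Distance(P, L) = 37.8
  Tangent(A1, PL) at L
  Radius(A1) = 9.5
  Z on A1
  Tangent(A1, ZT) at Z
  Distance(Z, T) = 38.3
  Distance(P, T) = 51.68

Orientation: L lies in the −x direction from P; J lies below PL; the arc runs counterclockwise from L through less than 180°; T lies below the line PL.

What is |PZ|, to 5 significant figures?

47.941

Checks: ∠(JL, LP) = 90.00° ✓; |JZ| = 9.500 ✓; ∠(JZ, ZT) = 90.00° ✓; |ZT| = 38.30 ✓; |PT| = 51.68 ✓.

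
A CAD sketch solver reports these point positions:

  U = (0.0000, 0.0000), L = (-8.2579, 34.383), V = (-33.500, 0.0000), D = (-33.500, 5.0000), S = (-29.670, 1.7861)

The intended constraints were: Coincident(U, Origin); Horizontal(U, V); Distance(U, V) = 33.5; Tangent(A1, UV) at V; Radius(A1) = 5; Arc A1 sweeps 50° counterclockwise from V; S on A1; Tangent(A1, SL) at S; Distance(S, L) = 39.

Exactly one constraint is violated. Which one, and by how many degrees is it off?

Tangent(A1, SL) at S — off by 6.70°.

U = (0.00, 0.00) ✓; U.y = 0.00, V.y = 0.00 ✓; |UV| = 33.50 ✓; ∠(DV, VU) = 90.00° ✓; |DV| = 5.000 ✓; bearing(D→S) − bearing(D→V) = 50.00° ✓; |DS| = 5.000 ✓; ∠(DS, SL) = 83.30° ✗; |SL| = 39.00 ✓.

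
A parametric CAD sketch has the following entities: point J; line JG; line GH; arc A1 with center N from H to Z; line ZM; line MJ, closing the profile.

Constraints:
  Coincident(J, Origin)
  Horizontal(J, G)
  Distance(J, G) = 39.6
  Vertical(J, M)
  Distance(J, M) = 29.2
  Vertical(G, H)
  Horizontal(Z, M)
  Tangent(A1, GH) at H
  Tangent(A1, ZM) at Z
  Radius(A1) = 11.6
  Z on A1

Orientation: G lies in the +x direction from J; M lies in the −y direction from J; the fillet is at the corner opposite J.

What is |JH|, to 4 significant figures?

43.33

J is at the origin; J and G share the same y with |JG| = 39.6 and G on the +x side, so G = (39.60, 0.000). JM is vertical with |JM| = 29.2 and M on the −y side, so M = (0.000, -29.20). The virtual corner opposite J is at (39.60, -29.20). A1 meets GH tangentially, so NH is at right angles to GH and the tangent condition forces NZ to be normal to ZM, with radius 11.6, so the center N sits 11.6 in from both sides at N = (28.00, -17.60). That places the tangent points at H = (39.60, -17.60) on GH and Z = (28.00, -29.20) on ZM. Then |JH| = |H − J| = 43.33.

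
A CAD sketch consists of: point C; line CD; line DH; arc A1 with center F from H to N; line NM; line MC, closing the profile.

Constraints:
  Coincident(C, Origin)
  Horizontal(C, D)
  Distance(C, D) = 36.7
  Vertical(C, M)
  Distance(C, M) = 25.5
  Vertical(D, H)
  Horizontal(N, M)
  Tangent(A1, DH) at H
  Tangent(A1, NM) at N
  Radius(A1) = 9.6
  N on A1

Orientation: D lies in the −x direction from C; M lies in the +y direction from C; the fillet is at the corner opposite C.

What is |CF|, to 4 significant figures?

31.42

C is at the origin; CD is horizontal with |CD| = 36.7 and D on the −x side, so D = (-36.70, 0.000). CM is vertical with |CM| = 25.5 and M on the +y side, so M = (0.000, 25.50). The virtual corner opposite C is at (-36.70, 25.50). Tangency of A1 to DH means the radius FH is perpendicular to DH and A1 meets NM tangentially, so FN is at right angles to NM, with radius 9.6, so the center F sits 9.6 in from both sides at F = (-27.10, 15.90). Then |CF| = |F − C| = 31.42.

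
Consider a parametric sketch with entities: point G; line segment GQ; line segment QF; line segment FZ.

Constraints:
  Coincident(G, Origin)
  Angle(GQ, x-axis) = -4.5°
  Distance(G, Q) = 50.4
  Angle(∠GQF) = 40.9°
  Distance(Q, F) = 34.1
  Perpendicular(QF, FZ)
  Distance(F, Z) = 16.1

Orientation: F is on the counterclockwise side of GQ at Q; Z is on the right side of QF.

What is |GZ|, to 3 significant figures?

49.3

G is at the origin; GQ runs at -4.5° with length 50.4, so Q = 50.4·(cos -4.5°, sin -4.5°) = (50.2, -3.95). ∠GQF = 40.9°, so QF runs at -4.5° + (180° − 40.9°) = 135° from the x-axis; with |QF| = 34.1, F = Q + 34.1·(cos 135°, sin 135°) = (26.3, 20.3). QF ⟂ FZ; with |FZ| = 16.1 on the right of QF, Z = F + 16.1·(0.712, 0.702) = (37.8, 31.6). Then |GZ| = |Z − G| = 49.3.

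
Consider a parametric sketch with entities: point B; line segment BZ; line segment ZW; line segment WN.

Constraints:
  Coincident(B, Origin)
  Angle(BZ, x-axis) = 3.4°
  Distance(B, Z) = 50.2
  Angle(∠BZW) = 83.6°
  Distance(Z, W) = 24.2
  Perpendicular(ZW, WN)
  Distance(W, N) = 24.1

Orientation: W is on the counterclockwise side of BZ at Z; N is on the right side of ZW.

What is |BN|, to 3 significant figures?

76.3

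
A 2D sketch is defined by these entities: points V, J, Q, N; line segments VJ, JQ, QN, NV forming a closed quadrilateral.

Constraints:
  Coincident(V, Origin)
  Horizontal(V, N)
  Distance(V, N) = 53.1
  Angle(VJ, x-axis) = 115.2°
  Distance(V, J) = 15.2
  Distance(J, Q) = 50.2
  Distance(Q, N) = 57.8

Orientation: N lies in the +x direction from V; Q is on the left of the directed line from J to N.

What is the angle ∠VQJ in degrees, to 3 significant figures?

13.9°

Checks: |JQ| = 50.20 ✓; |QN| = 57.80 ✓.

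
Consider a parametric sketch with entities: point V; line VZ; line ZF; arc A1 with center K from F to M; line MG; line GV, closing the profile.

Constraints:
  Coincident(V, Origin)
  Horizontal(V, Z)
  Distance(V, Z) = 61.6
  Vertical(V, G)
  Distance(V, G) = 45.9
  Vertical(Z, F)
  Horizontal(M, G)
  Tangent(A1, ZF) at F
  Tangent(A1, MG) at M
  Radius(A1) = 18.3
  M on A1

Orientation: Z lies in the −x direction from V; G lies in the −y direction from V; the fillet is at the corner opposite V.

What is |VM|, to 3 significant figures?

63.1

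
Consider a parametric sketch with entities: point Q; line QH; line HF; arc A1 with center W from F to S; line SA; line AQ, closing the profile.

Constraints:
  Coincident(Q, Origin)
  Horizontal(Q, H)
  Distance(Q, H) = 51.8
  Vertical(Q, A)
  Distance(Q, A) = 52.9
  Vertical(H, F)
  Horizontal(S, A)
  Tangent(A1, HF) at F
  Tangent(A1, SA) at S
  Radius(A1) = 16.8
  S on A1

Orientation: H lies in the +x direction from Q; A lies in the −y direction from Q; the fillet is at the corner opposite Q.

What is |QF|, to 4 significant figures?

63.14

Q is at the origin; QH is horizontal with |QH| = 51.8 and H on the +x side, so H = (51.80, 0.000). Q and A share the same x with |QA| = 52.9 and A on the −y side, so A = (0.000, -52.90). The virtual corner opposite Q is at (51.80, -52.90). A1 meets HF tangentially, so WF is at right angles to HF and since A1 is tangent to SA there, WS ⟂ SA, with radius 16.8, so the center W sits 16.8 in from both sides at W = (35.00, -36.10). That places the tangent points at F = (51.80, -36.10) on HF and S = (35.00, -52.90) on SA. Then |QF| = |F − Q| = 63.14.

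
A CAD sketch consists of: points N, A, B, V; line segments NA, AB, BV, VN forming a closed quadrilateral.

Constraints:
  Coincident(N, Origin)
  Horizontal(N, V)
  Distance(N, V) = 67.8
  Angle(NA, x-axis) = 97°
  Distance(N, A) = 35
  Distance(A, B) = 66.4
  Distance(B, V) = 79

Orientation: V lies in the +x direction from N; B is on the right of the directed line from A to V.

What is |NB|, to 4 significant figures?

31.99

Checks: |AB| = 66.40 ✓; |BV| = 79.00 ✓.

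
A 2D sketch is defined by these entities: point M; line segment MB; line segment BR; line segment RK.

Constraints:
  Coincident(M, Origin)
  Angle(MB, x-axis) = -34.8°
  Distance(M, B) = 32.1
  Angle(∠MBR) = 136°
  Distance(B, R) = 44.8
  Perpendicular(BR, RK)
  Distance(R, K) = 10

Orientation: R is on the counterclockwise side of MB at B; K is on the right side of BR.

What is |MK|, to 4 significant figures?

75.18

M is at the origin; MB runs at -34.8° with length 32.1, so B = 32.1·(cos -34.8°, sin -34.8°) = (26.36, -18.32). ∠MBR = 136.0°, so BR runs at -34.8° + (180° − 136.0°) = 9.200° from the x-axis; with |BR| = 44.8, R = B + 44.8·(cos 9.200°, sin 9.200°) = (70.58, -11.16). BR is perpendicular to RK; with |RK| = 10.0 on the right of BR, K = R + 10.0·(0.1599, -0.9871) = (72.18, -21.03). Then |MK| = |K − M| = 75.18.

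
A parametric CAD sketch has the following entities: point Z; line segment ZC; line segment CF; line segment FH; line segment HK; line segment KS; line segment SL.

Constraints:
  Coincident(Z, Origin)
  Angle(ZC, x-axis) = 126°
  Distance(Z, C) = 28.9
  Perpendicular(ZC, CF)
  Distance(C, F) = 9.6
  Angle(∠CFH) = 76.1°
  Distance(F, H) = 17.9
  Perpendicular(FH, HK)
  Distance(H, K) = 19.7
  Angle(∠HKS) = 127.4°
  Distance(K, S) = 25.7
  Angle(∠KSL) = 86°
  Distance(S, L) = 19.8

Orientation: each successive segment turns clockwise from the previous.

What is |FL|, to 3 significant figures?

23.1

∠HKS = 127.4° gives KS at 150° from the x-axis; with |KS| = 25.7, S = (-42.9, 18.1). ∠KSL = 86.0° gives SL at 55.5° from the x-axis; with |SL| = 19.8, L = (-31.7, 34.4). Then |FL| = |L − F| = 23.1.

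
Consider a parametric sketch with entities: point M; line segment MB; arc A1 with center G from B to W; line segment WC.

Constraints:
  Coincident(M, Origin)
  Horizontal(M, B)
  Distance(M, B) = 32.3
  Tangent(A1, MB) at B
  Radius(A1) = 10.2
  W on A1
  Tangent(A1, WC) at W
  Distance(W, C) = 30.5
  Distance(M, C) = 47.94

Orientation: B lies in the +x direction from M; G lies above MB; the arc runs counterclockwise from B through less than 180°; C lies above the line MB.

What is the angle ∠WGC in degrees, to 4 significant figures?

71.51°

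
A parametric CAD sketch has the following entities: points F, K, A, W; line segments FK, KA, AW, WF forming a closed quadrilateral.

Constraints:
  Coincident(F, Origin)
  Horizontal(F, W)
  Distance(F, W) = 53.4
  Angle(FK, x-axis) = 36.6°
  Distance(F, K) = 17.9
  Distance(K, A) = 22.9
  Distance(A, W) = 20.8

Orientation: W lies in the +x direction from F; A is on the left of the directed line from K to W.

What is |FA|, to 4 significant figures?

39.36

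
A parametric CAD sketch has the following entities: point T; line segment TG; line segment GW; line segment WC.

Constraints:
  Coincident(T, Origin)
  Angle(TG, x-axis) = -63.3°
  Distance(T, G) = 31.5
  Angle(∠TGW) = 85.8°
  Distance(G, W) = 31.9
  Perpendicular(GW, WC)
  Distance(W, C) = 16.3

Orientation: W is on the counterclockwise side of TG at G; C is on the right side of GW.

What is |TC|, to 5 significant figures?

56.147

T is at the origin; TG runs at -63.3° with length 31.5, so G = 31.5·(cos -63.3°, sin -63.3°) = (14.154, -28.141). ∠TGW = 85.8°, so GW runs at -63.3° + (180° − 85.8°) = 30.900° from the x-axis; with |GW| = 31.9, W = G + 31.9·(cos 30.900°, sin 30.900°) = (41.526, -11.759). GW ⟂ WC; with |WC| = 16.3 on the right of GW, C = W + 16.3·(0.51354, -0.85806) = (49.897, -25.746). Then |TC| = |C − T| = 56.147.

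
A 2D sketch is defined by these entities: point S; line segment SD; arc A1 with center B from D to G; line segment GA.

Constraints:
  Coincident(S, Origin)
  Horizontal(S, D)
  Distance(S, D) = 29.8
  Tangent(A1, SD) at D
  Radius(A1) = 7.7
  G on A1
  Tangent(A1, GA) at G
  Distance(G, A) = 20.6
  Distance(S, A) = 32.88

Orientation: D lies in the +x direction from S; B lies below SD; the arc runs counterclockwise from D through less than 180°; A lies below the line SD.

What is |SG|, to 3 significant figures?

23.1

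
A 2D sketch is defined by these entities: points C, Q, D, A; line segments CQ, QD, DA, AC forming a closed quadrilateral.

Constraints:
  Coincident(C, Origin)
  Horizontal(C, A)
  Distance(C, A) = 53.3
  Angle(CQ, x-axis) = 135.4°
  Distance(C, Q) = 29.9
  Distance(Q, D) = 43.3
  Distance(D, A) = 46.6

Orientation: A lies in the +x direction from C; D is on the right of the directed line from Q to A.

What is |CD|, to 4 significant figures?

13.52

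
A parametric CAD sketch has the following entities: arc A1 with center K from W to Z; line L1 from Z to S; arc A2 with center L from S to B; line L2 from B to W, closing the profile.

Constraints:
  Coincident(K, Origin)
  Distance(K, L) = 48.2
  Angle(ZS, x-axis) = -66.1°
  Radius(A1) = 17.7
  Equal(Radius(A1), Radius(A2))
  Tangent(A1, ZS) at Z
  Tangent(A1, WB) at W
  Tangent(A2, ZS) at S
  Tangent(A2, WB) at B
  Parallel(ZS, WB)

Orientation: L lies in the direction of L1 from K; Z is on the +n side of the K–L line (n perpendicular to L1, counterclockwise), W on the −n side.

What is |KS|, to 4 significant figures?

51.35

The slot axis is L1's direction at -66.1°, so u = (cos -66.1°, sin -66.1°) = (0.4051, -0.9143) and n = (−sin -66.1°, cos -66.1°) = (0.9143, 0.4051). K is at the origin and L lies 48.2 along u from K, so L = 48.2·u = (19.53, -44.07). Tangency of A1 to both parallel lines with radius 17.7 puts Z and W at K ± 17.7·n: Z = (16.18, 7.171), W = (-16.18, -7.171). Equal radii place S and B the same way about L: S = L + 17.7·n = (35.71, -36.90), B = L − 17.7·n = (3.346, -51.24). Then |KS| = |S − K| = 51.35.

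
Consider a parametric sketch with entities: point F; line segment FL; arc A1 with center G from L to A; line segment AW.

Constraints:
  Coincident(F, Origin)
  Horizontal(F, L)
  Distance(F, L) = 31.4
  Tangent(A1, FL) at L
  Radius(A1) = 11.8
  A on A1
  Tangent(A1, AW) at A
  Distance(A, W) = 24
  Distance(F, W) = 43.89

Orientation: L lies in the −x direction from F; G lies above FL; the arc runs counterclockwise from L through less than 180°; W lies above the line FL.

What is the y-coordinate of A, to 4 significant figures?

13.51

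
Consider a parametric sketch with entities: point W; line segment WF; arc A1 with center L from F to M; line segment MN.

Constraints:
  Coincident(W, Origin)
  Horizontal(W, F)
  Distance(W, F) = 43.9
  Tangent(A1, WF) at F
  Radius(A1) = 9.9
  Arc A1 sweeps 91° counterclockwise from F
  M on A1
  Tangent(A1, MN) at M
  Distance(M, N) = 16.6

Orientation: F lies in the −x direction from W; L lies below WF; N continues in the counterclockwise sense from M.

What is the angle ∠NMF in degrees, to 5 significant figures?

134.50°

W is at the origin; WF is horizontal with |WF| = 43.9 and F on the −x side, so F = (-43.900, 0.0000). The tangent condition forces LF to be normal to WF, so L = F + (0, -9.9) = (-43.900, -9.9000). On A1, F sits at bearing 90° from L; a 91° counterclockwise sweep puts M at bearing 181°, so M = L + 9.9·(cos 181°, sin 181°) = (-53.798, -10.073). The tangent condition forces LM to be normal to MN, so MN runs along (−sin 181°, cos 181°); with |MN| = 16.6, N = (-53.509, -26.670). Then cos ∠NMF = MN·MF / (|MN||MF|), giving 134.50°.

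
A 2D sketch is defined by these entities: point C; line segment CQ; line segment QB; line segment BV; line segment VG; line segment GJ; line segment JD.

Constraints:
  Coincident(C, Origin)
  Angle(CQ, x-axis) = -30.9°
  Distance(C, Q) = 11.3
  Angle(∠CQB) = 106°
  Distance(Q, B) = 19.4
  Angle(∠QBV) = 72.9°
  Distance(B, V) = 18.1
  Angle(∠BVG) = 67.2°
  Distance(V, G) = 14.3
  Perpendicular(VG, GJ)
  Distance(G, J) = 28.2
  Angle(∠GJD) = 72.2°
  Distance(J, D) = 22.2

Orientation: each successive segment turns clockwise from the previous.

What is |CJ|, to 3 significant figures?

34.4

∠BVG = 67.2° gives VG at 35.2° from the x-axis; with |VG| = 14.3, G = (1.04, -6.72). The perpendicularity gives GJ at right angles to VG, so GJ runs at -54.8°; with |GJ| = 28.2, J = (17.3, -29.8). Then |CJ| = |J − C| = 34.4.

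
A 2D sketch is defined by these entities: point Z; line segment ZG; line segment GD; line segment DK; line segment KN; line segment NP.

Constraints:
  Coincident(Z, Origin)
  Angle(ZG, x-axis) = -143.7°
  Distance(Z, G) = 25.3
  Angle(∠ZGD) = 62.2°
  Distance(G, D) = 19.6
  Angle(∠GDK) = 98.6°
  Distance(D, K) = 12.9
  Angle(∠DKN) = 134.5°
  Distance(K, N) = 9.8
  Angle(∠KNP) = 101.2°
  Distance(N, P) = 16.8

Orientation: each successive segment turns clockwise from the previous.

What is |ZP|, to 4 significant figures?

14.49

Z is at the origin; ZG runs at -143.7° with length 25.3, so G = (-20.39, -14.98). ∠ZGD = 62.2° gives GD at 98.50° from the x-axis; with |GD| = 19.6, D = (-23.29, 4.407). ∠GDK = 98.6° gives DK at 17.10° from the x-axis; with |DK| = 12.9, K = (-10.96, 8.200). ∠DKN = 134.5° gives KN at -28.40° from the x-axis; with |KN| = 9.8, N = (-2.337, 3.539). ∠KNP = 101.2° gives NP at -107.2° from the x-axis; with |NP| = 16.8, P = (-7.305, -12.51). Then |ZP| = |P − Z| = 14.49.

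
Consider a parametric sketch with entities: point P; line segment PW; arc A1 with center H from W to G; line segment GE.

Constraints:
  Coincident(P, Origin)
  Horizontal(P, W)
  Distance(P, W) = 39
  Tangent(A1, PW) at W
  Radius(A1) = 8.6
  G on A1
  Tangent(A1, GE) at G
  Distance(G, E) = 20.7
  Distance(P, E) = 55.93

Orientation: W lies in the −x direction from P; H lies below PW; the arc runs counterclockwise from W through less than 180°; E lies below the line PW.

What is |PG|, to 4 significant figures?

48.37

Checks: |HG| = 8.600 ✓; ∠(HG, GE) = 90.00° ✓; |GE| = 20.70 ✓; |PE| = 55.93 ✓.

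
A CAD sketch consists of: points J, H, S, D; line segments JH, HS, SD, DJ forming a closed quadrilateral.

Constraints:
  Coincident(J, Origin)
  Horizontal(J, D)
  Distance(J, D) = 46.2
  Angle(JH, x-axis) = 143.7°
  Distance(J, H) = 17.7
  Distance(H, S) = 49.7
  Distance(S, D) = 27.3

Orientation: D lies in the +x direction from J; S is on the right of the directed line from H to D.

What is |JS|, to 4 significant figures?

32.00

Checks: |HS| = 49.70 ✓; |SD| = 27.30 ✓.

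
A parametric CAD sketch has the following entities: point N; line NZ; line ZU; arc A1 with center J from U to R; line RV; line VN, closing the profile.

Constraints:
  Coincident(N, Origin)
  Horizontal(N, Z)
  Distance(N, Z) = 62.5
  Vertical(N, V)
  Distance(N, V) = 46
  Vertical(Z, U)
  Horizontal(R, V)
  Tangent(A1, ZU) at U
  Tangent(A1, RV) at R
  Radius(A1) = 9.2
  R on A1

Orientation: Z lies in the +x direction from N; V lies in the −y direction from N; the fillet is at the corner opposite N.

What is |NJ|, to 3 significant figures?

64.8

N is at the origin; N and Z share the same y with |NZ| = 62.5 and Z on the +x side, so Z = (62.5, 0.00). NV is vertical with |NV| = 46.0 and V on the −y side, so V = (0.00, -46.0). The virtual corner opposite N is at (62.5, -46.0). A1 meets ZU tangentially, so JU is at right angles to ZU and tangency of A1 to RV means the radius JR is perpendicular to RV, with radius 9.2, so the center J sits 9.2 in from both sides at J = (53.3, -36.8). Then |NJ| = |J − N| = 64.8.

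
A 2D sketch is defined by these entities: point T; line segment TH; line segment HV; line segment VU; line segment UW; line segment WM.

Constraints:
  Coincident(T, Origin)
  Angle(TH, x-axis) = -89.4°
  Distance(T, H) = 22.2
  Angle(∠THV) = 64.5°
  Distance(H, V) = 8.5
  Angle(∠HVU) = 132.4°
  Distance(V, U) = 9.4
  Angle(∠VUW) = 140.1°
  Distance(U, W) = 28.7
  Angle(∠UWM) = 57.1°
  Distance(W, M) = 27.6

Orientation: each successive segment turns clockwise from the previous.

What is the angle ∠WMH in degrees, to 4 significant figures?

100.8°

∠VUW = 140.1° gives UW at 67.60° from the x-axis; with |UW| = 28.7, W = (0.6327, 16.88). ∠UWM = 57.1° gives WM at -55.30° from the x-axis; with |WM| = 27.6, M = (16.34, -5.812). Then cos ∠WMH = MW·MH / (|MW||MH|), giving 100.8°.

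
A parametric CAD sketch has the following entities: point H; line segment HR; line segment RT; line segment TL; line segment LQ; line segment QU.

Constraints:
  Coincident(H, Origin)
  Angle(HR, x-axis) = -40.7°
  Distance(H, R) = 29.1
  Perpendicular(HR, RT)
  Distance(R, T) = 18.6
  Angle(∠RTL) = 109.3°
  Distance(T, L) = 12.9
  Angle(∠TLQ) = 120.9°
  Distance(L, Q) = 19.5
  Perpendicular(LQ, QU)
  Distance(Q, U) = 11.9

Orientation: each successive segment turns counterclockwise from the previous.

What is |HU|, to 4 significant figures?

9.641

H is at the origin; HR runs at -40.7° with length 29.1, so R = (22.06, -18.98). HR is perpendicular to RT, so RT runs at 49.30°; with |RT| = 18.6, T = (34.19, -4.875). ∠RTL = 109.3° gives TL at 120.0° from the x-axis; with |TL| = 12.9, L = (27.74, 6.297). ∠TLQ = 120.9° gives LQ at 179.1° from the x-axis; with |LQ| = 19.5, Q = (8.243, 6.603). LQ is perpendicular to QU, so QU runs at -90.90°; with |QU| = 11.9, U = (8.056, -5.295). Then |HU| = |U − H| = 9.641.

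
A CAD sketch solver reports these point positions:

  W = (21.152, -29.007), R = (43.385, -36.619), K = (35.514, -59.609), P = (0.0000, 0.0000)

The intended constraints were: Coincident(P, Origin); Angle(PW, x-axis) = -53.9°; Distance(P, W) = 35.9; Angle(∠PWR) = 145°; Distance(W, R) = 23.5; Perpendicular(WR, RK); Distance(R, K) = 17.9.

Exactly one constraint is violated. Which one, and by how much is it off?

Distance(R, K) = 17.9 — off by 6.40.

P = (0.00, 0.00) ✓; PW at -53.90° ✓; |PW| = 35.90 ✓; ∠PWR = 145.0° ✓; |WR| = 23.50 ✓; ∠(WR, RK) = 90.00° ✓; |RK| = 24.30 ✗.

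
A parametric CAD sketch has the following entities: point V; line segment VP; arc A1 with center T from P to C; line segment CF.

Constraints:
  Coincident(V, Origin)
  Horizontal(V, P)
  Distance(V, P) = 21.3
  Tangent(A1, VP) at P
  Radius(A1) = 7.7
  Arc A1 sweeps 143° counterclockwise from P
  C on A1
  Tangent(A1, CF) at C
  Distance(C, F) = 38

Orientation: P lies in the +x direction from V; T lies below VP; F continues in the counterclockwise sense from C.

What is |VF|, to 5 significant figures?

59.654

On A1, P sits at bearing 90° from T; a 143° counterclockwise sweep puts C at bearing 233°, so C = T + 7.7·(cos 233°, sin 233°) = (16.666, -13.849). Since A1 is tangent to CF there, TC ⟂ CF, so CF runs along (−sin 233°, cos 233°); with |CF| = 38.0, F = (47.014, -36.718). Then |VF| = |F − V| = 59.654.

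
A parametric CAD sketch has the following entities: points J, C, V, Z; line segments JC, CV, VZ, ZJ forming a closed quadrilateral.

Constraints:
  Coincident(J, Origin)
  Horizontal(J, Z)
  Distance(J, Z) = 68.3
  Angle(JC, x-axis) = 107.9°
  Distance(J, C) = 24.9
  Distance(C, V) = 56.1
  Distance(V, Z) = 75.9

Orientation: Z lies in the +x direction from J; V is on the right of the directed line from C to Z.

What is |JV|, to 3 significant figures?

32.0

Checks: |CV| = 56.10 ✓; |VZ| = 75.90 ✓.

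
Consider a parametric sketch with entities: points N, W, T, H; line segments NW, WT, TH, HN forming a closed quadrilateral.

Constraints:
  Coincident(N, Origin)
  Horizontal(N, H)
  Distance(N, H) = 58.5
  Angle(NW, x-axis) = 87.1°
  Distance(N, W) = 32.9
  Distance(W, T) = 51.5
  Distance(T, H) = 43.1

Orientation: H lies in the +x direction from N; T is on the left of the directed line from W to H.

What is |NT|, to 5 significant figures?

67.423

N is at the origin; N and H share the same y with |NH| = 58.5 and H in +x, so H = (58.5, 0). NW runs at 87.1° with |NW| = 32.9, so W = (1.6645, 32.858). T is determined by |WT| = 51.5 and |TH| = 43.1 together: it lies at the intersection of circle(W, 51.5) and circle(H, 43.1). With |WH| = 65.650, the foot of the radical line on WH is 38.877 from W and the perpendicular offset is √(51.5² − 38.877²) = 33.776. Taking the left-of-WH solution: T = (52.227, 42.641).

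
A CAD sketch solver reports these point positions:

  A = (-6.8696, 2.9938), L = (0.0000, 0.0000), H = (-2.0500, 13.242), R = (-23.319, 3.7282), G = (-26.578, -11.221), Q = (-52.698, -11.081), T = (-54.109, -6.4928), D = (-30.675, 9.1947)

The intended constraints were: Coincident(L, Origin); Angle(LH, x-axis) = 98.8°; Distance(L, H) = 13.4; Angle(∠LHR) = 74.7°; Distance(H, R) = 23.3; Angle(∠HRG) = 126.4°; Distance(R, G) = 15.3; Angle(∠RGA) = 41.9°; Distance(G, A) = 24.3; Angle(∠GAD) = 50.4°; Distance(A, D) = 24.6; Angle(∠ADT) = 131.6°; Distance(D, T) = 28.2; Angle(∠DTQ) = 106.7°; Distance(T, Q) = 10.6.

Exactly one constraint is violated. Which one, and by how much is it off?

Distance(T, Q) = 10.6 — off by 5.80.

L = (0.00, 0.00) ✓; LH at 98.80° ✓; |LH| = 13.40 ✓; ∠LHR = 74.70° ✓; |HR| = 23.30 ✓; ∠HRG = 126.4° ✓; |RG| = 15.30 ✓; ∠RGA = 41.90° ✓; |GA| = 24.30 ✓; ∠GAD = 50.40° ✓; |AD| = 24.60 ✓; ∠ADT = 131.6° ✓; |DT| = 28.20 ✓; ∠DTQ = 106.7° ✓; |TQ| = 4.800 ✗.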